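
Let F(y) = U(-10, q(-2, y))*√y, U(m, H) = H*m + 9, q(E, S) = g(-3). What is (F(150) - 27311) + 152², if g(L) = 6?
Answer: -4207 - 255*√6 ≈ -4831.6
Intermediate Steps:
q(E, S) = 6
U(m, H) = 9 + H*m
F(y) = -51*√y (F(y) = (9 + 6*(-10))*√y = (9 - 60)*√y = -51*√y)
(F(150) - 27311) + 152² = (-255*√6 - 27311) + 152² = (-255*√6 - 27311) + 23104 = (-27311 - 255*√6) + 23104 = -4207 - 255*√6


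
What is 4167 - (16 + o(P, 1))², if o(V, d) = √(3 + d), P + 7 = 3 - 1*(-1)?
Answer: 3843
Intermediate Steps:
P = -3 (P = -7 + (3 - 1*(-1)) = -7 + (3 + 1) = -7 + 4 = -3)
4167 - (16 + o(P, 1))² = 4167 - (16 + √(3 + 1))² = 4167 - (16 + √4)² = 4167 - (16 + 2)² = 4167 - 1*18² = 4167 - 1*324 = 4167 - 324 = 3843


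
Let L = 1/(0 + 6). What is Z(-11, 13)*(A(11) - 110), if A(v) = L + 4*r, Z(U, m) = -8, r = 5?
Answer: 2156/3 ≈ 718.67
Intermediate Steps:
L = ⅙ (L = 1/6 = ⅙ ≈ 0.16667)
A(v) = 121/6 (A(v) = ⅙ + 4*5 = ⅙ + 20 = 121/6)
Z(-11, 13)*(A(11) - 110) = -8*(121/6 - 110) = -8*(-539/6) = 2156/3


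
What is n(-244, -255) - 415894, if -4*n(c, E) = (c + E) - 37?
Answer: -415760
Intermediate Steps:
n(c, E) = 37/4 - E/4 - c/4 (n(c, E) = -((c + E) - 37)/4 = -((E + c) - 37)/4 = -(-37 + E + c)/4 = 37/4 - E/4 - c/4)
n(-244, -255) - 415894 = (37/4 - 1/4*(-255) - 1/4*(-244)) - 415894 = (37/4 + 255/4 + 61) - 415894 = 134 - 415894 = -415760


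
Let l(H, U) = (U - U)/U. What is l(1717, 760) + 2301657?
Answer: 2301657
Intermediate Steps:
l(H, U) = 0 (l(H, U) = 0/U = 0)
l(1717, 760) + 2301657 = 0 + 2301657 = 2301657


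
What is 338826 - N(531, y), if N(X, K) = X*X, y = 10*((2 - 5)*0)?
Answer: 56865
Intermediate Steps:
y = 0 (y = 10*(-3*0) = 10*0 = 0)
N(X, K) = X**2
338826 - N(531, y) = 338826 - 1*531**2 = 338826 - 1*281961 = 338826 - 281961 = 56865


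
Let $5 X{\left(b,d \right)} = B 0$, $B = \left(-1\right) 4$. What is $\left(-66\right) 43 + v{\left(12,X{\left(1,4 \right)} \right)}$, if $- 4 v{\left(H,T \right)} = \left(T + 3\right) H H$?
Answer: $-2946$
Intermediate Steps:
$B = -4$
$X{\left(b,d \right)} = 0$ ($X{\left(b,d \right)} = \frac{\left(-4\right) 0}{5} = \frac{1}{5} \cdot 0 = 0$)
$v{\left(H,T \right)} = - \frac{H^{2} \left(3 + T\right)}{4}$ ($v{\left(H,T \right)} = - \frac{\left(T + 3\right) H H}{4} = - \frac{\left(3 + T\right) H H}{4} = - \frac{H \left(3 + T\right) H}{4} = - \frac{H^{2} \left(3 + T\right)}{4}$)
$\left(-66\right) 43 + v{\left(12,X{\left(1,4 \right)} \right)} = \left(-66\right) 43 + \frac{12^{2} \left(-3 - 0\right)}{4} = -2838 + \frac{1}{4} \cdot 144 \left(-3 + 0\right) = -2838 + \frac{1}{4} \cdot 144 \left(-3\right) = -2838 - 108 = -2946$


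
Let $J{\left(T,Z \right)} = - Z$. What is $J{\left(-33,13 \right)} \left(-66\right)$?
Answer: $858$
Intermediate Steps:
$J{\left(-33,13 \right)} \left(-66\right) = \left(-1\right) 13 \left(-66\right) = \left(-13\right) \left(-66\right) = 858$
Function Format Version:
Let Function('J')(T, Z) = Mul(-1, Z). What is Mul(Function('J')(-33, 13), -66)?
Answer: 858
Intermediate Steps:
Mul(Function('J')(-33, 13), -66) = Mul(Mul(-1, 13), -66) = Mul(-13, -66) = 858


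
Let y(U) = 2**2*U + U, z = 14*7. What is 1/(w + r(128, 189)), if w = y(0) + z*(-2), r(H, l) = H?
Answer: -1/68 ≈ -0.014706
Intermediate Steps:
z = 98
y(U) = 5*U (y(U) = 4*U + U = 5*U)
w = -196 (w = 5*0 + 98*(-2) = 0 - 196 = -196)
1/(w + r(128, 189)) = 1/(-196 + 128) = 1/(-68) = -1/68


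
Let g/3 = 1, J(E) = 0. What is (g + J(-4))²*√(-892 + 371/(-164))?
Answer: 9*I*√6013019/82 ≈ 269.14*I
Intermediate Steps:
g = 3 (g = 3*1 = 3)
(g + J(-4))²*√(-892 + 371/(-164)) = (3 + 0)²*√(-892 + 371/(-164)) = 3²*√(-892 + 371*(-1/164)) = 9*√(-892 - 371/164) = 9*√(-146659/164) = 9*(I*√6013019/82) = 9*I*√6013019/82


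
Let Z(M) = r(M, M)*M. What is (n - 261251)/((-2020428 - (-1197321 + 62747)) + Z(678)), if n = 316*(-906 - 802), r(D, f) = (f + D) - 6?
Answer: -800979/29446 ≈ -27.202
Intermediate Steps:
r(D, f) = -6 + D + f (r(D, f) = (D + f) - 6 = -6 + D + f)
Z(M) = M*(-6 + 2*M) (Z(M) = (-6 + M + M)*M = (-6 + 2*M)*M = M*(-6 + 2*M))
n = -539728 (n = 316*(-1708) = -539728)
(n - 261251)/((-2020428 - (-1197321 + 62747)) + Z(678)) = (-539728 - 261251)/((-2020428 - (-1197321 + 62747)) + 2*678*(-3 + 678)) = -800979/((-2020428 - 1*(-1134574)) + 2*678*675) = -800979/((-2020428 + 1134574) + 915300) = -800979/(-885854 + 915300) = -800979/29446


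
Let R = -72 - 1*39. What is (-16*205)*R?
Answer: 364080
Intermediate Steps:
R = -111 (R = -72 - 39 = -111)
(-16*205)*R = -16*205*(-111) = -3280*(-111) = 364080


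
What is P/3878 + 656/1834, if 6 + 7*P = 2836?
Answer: 821357/1778063 ≈ 0.46194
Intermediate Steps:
P = 2830/7 (P = -6/7 + (⅐)*2836 = -6/7 + 2836/7 = 2830/7 ≈ 404.29)
P/3878 + 656/1834 = (2830/7)/3878 + 656/1834 = (2830/7)*(1/3878) + 656*(1/1834) = 1415/13573 + 328/917 = 821357/1778063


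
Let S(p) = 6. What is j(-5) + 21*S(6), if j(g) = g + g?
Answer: 116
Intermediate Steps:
j(g) = 2*g
j(-5) + 21*S(6) = 2*(-5) + 21*6 = -10 + 126 = 116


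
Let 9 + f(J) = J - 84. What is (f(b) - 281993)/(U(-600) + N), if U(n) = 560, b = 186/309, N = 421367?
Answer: -29054796/43458481 ≈ -0.66856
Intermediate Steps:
b = 62/103 (b = 186*(1/309) = 62/103 ≈ 0.60194)
f(J) = -93 + J (f(J) = -9 + (J - 84) = -9 + (-84 + J) = -93 + J)
(f(b) - 281993)/(U(-600) + N) = ((-93 + 62/103) - 281993)/(560 + 421367) = (-9517/103 - 281993)/421927 = -29054796/103*1/421927 = -29054796/43458481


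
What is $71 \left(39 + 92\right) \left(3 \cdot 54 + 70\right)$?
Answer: $2157832$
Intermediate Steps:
$71 \left(39 + 92\right) \left(3 \cdot 54 + 70\right) = 71 \cdot 131 \left(162 + 70\right) = 71 \cdot 131 \cdot 232 = 71 \cdot 30392 = 2157832$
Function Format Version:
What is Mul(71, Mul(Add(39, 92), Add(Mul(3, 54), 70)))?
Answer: 2157832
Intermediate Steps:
Mul(71, Mul(Add(39, 92), Add(Mul(3, 54), 70))) = Mul(71, Mul(131, Add(162, 70))) = Mul(71, Mul(131, 232)) = Mul(71, 30392) = 2157832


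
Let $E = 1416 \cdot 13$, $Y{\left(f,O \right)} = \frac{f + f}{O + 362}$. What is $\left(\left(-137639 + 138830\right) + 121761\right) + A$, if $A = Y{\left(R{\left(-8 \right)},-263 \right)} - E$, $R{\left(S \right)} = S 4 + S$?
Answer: $\frac{10349776}{99} \approx 1.0454 \cdot 10^{5}$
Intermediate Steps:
$R{\left(S \right)} = 5 S$ ($R{\left(S \right)} = 4 S + S = 5 S$)
$Y{\left(f,O \right)} = \frac{2 f}{362 + O}$
$E = 18408$
$A = - \frac{1822472}{99}$ ($A = \frac{2 \cdot 5 \left(-8\right)}{362 - 263} - 18408 = 2 \left(-40\right) \frac{1}{99} - 18408 = - \frac{80}{99} - 18408 = - \frac{1822472}{99} \approx -18409.0$)
$\left(\left(-137639 + 138830\right) + 121761\right) + A = \left(\left(-137639 + 138830\right) + 121761\right) - \frac{1822472}{99} = \left(1191 + 121761\right) - \frac{1822472}{99} = 122952 - \frac{1822472}{99} = \frac{10349776}{99}$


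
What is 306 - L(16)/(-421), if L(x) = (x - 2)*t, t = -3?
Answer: 128784/421 ≈ 305.90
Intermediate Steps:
L(x) = 6 - 3*x (L(x) = (x - 2)*(-3) = (-2 + x)*(-3) = 6 - 3*x)
306 - L(16)/(-421) = 306 - (6 - 3*16)/(-421) = 306 - (6 - 48)*(-1)/421 = 306 - (-42)*(-1)/421 = 306 - 1*42/421 = 306 - 42/421 = 128784/421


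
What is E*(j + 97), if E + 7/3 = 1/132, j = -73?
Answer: -614/11 ≈ -55.818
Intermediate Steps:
E = -307/132 (E = -7/3 + 1/132 = -307/132 ≈ -2.3258)
E*(j + 97) = -307*(-73 + 97)/132 = -307/132*24 = -614/11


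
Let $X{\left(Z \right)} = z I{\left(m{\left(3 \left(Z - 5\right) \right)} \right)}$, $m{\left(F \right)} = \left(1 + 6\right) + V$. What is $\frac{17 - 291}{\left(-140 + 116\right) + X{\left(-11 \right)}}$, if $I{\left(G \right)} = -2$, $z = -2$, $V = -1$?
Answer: $\frac{137}{10} \approx 13.7$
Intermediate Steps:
$m{\left(F \right)} = 6$ ($m{\left(F \right)} = \left(1 + 6\right) - 1 = 7 - 1 = 6$)
$X{\left(Z \right)} = 4$ ($X{\left(Z \right)} = \left(-2\right) \left(-2\right) = 4$)
$\frac{17 - 291}{\left(-140 + 116\right) + X{\left(-11 \right)}} = \frac{17 - 291}{\left(-140 + 116\right) + 4} = - \frac{274}{-24 + 4} = - \frac{274}{-20} = \left(-274\right) \left(- \frac{1}{20}\right) = \frac{137}{10}$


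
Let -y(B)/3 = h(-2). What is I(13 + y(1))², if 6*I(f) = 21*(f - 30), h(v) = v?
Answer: 5929/4 ≈ 1482.3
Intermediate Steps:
y(B) = 6 (y(B) = -3*(-2) = 6)
I(f) = -105 + 7*f/2 (I(f) = (21*(f - 30))/6 = (21*(-30 + f))/6 = (-630 + 21*f)/6 = -105 + 7*f/2)
I(13 + y(1))² = (-105 + 7*(13 + 6)/2)² = (-105 + (7/2)*19)² = (-105 + 133/2)² = (-77/2)² = 5929/4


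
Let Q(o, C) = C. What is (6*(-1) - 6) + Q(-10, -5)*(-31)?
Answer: 143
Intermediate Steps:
(6*(-1) - 6) + Q(-10, -5)*(-31) = (6*(-1) - 6) - 5*(-31) = (-6 - 6) + 155 = -12 + 155 = 143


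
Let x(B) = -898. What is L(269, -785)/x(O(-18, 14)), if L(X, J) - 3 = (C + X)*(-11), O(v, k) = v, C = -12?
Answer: 1412/449 ≈ 3.1448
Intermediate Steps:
L(X, J) = 135 - 11*X (L(X, J) = 3 + (-12 + X)*(-11) = 3 + (132 - 11*X) = 135 - 11*X)
L(269, -785)/x(O(-18, 14)) = (135 - 11*269)/(-898) = (135 - 2959)*(-1/898) = -2824*(-1/898) = 1412/449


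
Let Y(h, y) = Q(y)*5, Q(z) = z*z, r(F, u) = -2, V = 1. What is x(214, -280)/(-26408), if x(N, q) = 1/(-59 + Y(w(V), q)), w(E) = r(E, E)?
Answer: -1/10350377928 ≈ -9.6615e-11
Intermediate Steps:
w(E) = -2
Q(z) = z²
Y(h, y) = 5*y² (Y(h, y) = y²*5 = 5*y²)
x(N, q) = 1/(-59 + 5*q²)
x(214, -280)/(-26408) = 1/(-59 + 5*(-280)²*(-26408)) = -1/26408/(-59 + 5*78400) = -1/26408/(-59 + 392000) = -1/26408/391941 = (1/391941)*(-1/26408) = -1/10350377928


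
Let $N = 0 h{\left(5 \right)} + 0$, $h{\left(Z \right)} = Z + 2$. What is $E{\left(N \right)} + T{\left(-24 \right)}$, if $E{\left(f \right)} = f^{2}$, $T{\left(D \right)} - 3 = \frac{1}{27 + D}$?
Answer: $\frac{10}{3} \approx 3.3333$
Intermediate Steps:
$h{\left(Z \right)} = 2 + Z$
$N = 0$ ($N = 0 \left(2 + 5\right) + 0 = 0 \cdot 7 + 0 = 0 + 0 = 0$)
$T{\left(D \right)} = 3 + \frac{1}{27 + D}$
$E{\left(N \right)} + T{\left(-24 \right)} = 0^{2} + \frac{82 + 3 \left(-24\right)}{27 - 24} = 0 + \frac{82 - 72}{3} = 0 + \frac{1}{3} \cdot 10 = 0 + \frac{10}{3} = \frac{10}{3}$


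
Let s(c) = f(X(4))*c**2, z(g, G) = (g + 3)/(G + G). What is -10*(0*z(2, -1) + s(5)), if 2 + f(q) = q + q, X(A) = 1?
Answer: 0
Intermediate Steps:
z(g, G) = (3 + g)/(2*G) (z(g, G) = (3 + g)/((2*G)) = (3 + g)*(1/(2*G)) = (3 + g)/(2*G))
f(q) = -2 + 2*q (f(q) = -2 + (q + q) = -2 + 2*q)
s(c) = 0 (s(c) = (-2 + 2*1)*c**2 = (-2 + 2)*c**2 = 0*c**2 = 0)
-10*(0*z(2, -1) + s(5)) = -10*(0*((1/2)*(3 + 2)/(-1)) + 0) = -10*(0*((1/2)*(-1)*5) + 0) = -10*(0*(-5/2) + 0) = -10*(0 + 0) = -10*0 = 0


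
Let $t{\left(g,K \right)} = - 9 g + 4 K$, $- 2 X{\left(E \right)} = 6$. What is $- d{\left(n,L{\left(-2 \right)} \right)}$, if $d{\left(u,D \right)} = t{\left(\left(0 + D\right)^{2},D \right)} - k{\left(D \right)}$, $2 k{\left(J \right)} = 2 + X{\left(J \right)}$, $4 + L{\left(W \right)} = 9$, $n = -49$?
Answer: $\frac{409}{2} \approx 204.5$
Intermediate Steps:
$L{\left(W \right)} = 5$ ($L{\left(W \right)} = -4 + 9 = 5$)
$X{\left(E \right)} = -3$ ($X{\left(E \right)} = \left(- \frac{1}{2}\right) 6 = -3$)
$k{\left(J \right)} = - \frac{1}{2}$ ($k{\left(J \right)} = \frac{2 - 3}{2} = \frac{1}{2} \left(-1\right) = - \frac{1}{2}$)
$d{\left(u,D \right)} = \frac{1}{2} - 9 D^{2} + 4 D$ ($d{\left(u,D \right)} = \left(- 9 \left(0 + D\right)^{2} + 4 D\right) - - \frac{1}{2} = \left(- 9 D^{2} + 4 D\right) + \frac{1}{2} = \frac{1}{2} - 9 D^{2} + 4 D$)
$- d{\left(n,L{\left(-2 \right)} \right)} = - (\frac{1}{2} - 9 \cdot 5^{2} + 4 \cdot 5) = - (\frac{1}{2} - 225 + 20) = \left(-1\right) \left(- \frac{409}{2}\right) = \frac{409}{2}$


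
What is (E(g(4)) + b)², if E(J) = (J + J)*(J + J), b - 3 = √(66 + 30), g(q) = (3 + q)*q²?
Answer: 2517932137 + 401432*√6 ≈ 2.5189e+9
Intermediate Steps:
g(q) = q²*(3 + q)
b = 3 + 4*√6 (b = 3 + √(66 + 30) = 3 + √96 = 3 + 4*√6 ≈ 12.798)
E(J) = 4*J² (E(J) = (2*J)*(2*J) = 4*J²)
(E(g(4)) + b)² = (4*(4²*(3 + 4))² + (3 + 4*√6))² = (4*(16*7)² + (3 + 4*√6))² = (4*112² + (3 + 4*√6))² = (4*12544 + (3 + 4*√6))² = (50176 + (3 + 4*√6))² = (50179 + 4*√6)²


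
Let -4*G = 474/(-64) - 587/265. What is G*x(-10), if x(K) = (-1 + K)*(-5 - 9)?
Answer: 6282353/16960 ≈ 370.42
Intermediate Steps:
x(K) = 14 - 14*K (x(K) = (-1 + K)*(-14) = 14 - 14*K)
G = 81589/33920 (G = -(474/(-64) - 587/265)/4 = -(474*(-1/64) - 587*1/265)/4 = -(-237/32 - 587/265)/4 = -¼*(-81589/8480) = 81589/33920 ≈ 2.4053)
G*x(-10) = 81589*(14 - 14*(-10))/33920 = 81589*(14 + 140)/33920 = (81589/33920)*154 = 6282353/16960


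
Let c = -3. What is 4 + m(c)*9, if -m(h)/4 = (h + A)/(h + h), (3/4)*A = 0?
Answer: -14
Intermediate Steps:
A = 0 (A = (4/3)*0 = 0)
m(h) = -2 (m(h) = -4*(h + 0)/(h + h) = -4*h/(2*h) = -4*h*1/(2*h) = -4*½ = -2)
4 + m(c)*9 = 4 - 2*9 = 4 - 18 = -14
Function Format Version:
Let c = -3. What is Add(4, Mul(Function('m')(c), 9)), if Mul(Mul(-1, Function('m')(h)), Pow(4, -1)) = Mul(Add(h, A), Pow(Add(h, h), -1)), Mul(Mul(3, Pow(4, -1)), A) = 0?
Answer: -14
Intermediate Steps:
A = 0 (A = Mul(Rational(4, 3), 0) = 0)
Function('m')(h) = -2 (Function('m')(h) = Mul(-4, Mul(Add(h, 0), Pow(Add(h, h), -1))) = Mul(-4, Mul(h, Pow(Mul(2, h), -1))) = Mul(-4, Mul(h, Mul(Rational(1, 2), Pow(h, -1)))) = Mul(-4, Rational(1, 2)) = -2)
Add(4, Mul(Function('m')(c), 9)) = Add(4, Mul(-2, 9)) = Add(4, -18) = -14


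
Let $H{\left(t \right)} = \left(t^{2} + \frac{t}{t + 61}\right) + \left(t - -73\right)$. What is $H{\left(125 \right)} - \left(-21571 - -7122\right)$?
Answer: $\frac{5630717}{186} \approx 30273.0$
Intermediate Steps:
$H{\left(t \right)} = 73 + t + t^{2} + \frac{t}{61 + t}$ ($H{\left(t \right)} = \left(t^{2} + \frac{t}{61 + t}\right) + \left(t + 73\right) = \left(t^{2} + \frac{t}{61 + t}\right) + \left(73 + t\right) = 73 + t + t^{2} + \frac{t}{61 + t}$)
$H{\left(125 \right)} - \left(-21571 - -7122\right) = \frac{4453 + 125^{3} + 62 \cdot 125^{2} + 135 \cdot 125}{61 + 125} - \left(-21571 - -7122\right) = \frac{4453 + 1953125 + 62 \cdot 15625 + 16875}{186} - \left(-21571 + 7122\right) = \frac{4453 + 1953125 + 968750 + 16875}{186} - -14449 = \frac{1}{186} \cdot 2943203 + 14449 = \frac{2943203}{186} + 14449 = \frac{5630717}{186}$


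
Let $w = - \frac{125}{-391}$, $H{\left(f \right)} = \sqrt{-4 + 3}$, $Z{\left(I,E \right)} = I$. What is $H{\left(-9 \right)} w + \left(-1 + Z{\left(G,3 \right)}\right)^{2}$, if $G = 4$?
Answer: $9 + \frac{125 i}{391} \approx 9.0 + 0.31969 i$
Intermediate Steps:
$H{\left(f \right)} = i$ ($H{\left(f \right)} = \sqrt{-1} = i$)
$w = \frac{125}{391}$ ($w = \left(-125\right) \left(- \frac{1}{391}\right) = \frac{125}{391} \approx 0.31969$)
$H{\left(-9 \right)} w + \left(-1 + Z{\left(G,3 \right)}\right)^{2} = i \frac{125}{391} + \left(-1 + 4\right)^{2} = \frac{125 i}{391} + 3^{2} = \frac{125 i}{391} + 9 = 9 + \frac{125 i}{391}$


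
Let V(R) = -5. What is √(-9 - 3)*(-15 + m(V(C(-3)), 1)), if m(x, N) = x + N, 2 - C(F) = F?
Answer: -38*I*√3 ≈ -65.818*I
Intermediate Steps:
C(F) = 2 - F
m(x, N) = N + x
√(-9 - 3)*(-15 + m(V(C(-3)), 1)) = √(-9 - 3)*(-15 + (1 - 5)) = √(-12)*(-15 - 4) = (2*I*√3)*(-19) = -38*I*√3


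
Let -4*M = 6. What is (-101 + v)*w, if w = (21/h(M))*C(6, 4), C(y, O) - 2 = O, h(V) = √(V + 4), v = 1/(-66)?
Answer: -140007*√10/55 ≈ -8049.8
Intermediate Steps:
M = -3/2 (M = -¼*6 = -3/2 ≈ -1.5000)
v = -1/66 ≈ -0.015152
h(V) = √(4 + V)
C(y, O) = 2 + O
w = 126*√10/5 (w = (21/(√(4 - 3/2)))*(2 + 4) = (21/(√(5/2)))*6 = (21/((√10/2)))*6 = (21*(√10/5))*6 = (21*√10/5)*6 = 126*√10/5 ≈ 79.689)
(-101 + v)*w = (-101 - 1/66)*(126*√10/5) = -140007*√10/55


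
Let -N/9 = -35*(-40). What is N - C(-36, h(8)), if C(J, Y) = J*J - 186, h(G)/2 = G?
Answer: -13710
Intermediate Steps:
h(G) = 2*G
C(J, Y) = -186 + J² (C(J, Y) = J² - 186 = -186 + J²)
N = -12600 (N = -(-315)*(-40) = -9*1400 = -12600)
N - C(-36, h(8)) = -12600 - (-186 + (-36)²) = -12600 - (-186 + 1296) = -12600 - 1*1110 = -12600 - 1110 = -13710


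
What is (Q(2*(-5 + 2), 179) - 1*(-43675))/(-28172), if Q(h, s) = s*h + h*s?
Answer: -41527/28172 ≈ -1.4741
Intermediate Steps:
Q(h, s) = 2*h*s (Q(h, s) = h*s + h*s = 2*h*s)
(Q(2*(-5 + 2), 179) - 1*(-43675))/(-28172) = (2*(2*(-5 + 2))*179 - 1*(-43675))/(-28172) = (2*(2*(-3))*179 + 43675)*(-1/28172) = (2*(-6)*179 + 43675)*(-1/28172) = (-2148 + 43675)*(-1/28172) = 41527*(-1/28172) = -41527/28172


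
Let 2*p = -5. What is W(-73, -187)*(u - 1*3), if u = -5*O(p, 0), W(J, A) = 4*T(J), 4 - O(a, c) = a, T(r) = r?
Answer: 10366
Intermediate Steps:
p = -5/2 (p = (½)*(-5) = -5/2 ≈ -2.5000)
O(a, c) = 4 - a
W(J, A) = 4*J
u = -65/2 (u = -5*(4 - 1*(-5/2)) = -5*(4 + 5/2) = -5*13/2 = -65/2 ≈ -32.500)
W(-73, -187)*(u - 1*3) = (4*(-73))*(-65/2 - 1*3) = -292*(-65/2 - 3) = -292*(-71/2) = 10366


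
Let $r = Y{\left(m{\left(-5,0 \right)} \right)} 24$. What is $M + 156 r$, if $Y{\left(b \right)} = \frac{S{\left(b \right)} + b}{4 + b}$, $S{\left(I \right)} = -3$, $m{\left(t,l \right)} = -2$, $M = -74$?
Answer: $-9434$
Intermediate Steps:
$Y{\left(b \right)} = \frac{-3 + b}{4 + b}$
$r = -60$ ($r = \frac{-3 - 2}{4 - 2} \cdot 24 = \frac{1}{2} \left(-5\right) 24 = \left(- \frac{5}{2}\right) 24 = -60$)
$M + 156 r = -74 + 156 \left(-60\right) = -74 - 9360 = -9434$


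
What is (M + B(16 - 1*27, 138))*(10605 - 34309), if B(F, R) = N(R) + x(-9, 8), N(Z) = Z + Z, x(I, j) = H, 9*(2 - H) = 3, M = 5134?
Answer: -384834440/3 ≈ -1.2828e+8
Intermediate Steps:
H = 5/3 (H = 2 - ⅑*3 = 2 - ⅓ = 5/3 ≈ 1.6667)
x(I, j) = 5/3
N(Z) = 2*Z
B(F, R) = 5/3 + 2*R (B(F, R) = 2*R + 5/3 = 5/3 + 2*R)
(M + B(16 - 1*27, 138))*(10605 - 34309) = (5134 + (5/3 + 2*138))*(10605 - 34309) = (5134 + (5/3 + 276))*(-23704) = (5134 + 833/3)*(-23704) = (16235/3)*(-23704) = -384834440/3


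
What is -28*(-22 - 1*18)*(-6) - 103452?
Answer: -110172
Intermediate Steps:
-28*(-22 - 1*18)*(-6) - 103452 = -28*(-22 - 18)*(-6) - 103452 = -28*(-40)*(-6) - 103452 = 1120*(-6) - 103452 = -6720 - 103452 = -110172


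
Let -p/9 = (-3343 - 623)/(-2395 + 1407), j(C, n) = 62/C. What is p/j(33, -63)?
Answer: -588951/30628 ≈ -19.229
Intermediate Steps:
p = -17847/494 (p = -9*(-3343 - 623)/(-2395 + 1407) = -(-35694)/(-988) = -(-35694)*(-1)/988 = -9*1983/494 = -17847/494 ≈ -36.128)
p/j(33, -63) = -17847/(494*(62/33)) = -17847/(494*(62*(1/33))) = -17847/(494*62/33) = -17847/494*33/62 = -588951/30628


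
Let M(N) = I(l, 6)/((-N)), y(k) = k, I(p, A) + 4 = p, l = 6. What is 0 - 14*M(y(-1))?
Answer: -28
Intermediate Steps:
I(p, A) = -4 + p
M(N) = -2/N (M(N) = (-4 + 6)/((-N)) = 2*(-1/N) = -2/N)
0 - 14*M(y(-1)) = 0 - (-28)/(-1) = 0 - (-28)*(-1) = 0 - 14*2 = 0 - 28 = -28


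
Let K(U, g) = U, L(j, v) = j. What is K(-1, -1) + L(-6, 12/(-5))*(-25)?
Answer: 149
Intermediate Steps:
K(-1, -1) + L(-6, 12/(-5))*(-25) = -1 - 6*(-25) = -1 + 150 = 149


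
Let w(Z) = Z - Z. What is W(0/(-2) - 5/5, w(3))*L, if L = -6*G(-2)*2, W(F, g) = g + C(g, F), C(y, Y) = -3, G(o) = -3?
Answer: -108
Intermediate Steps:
w(Z) = 0
W(F, g) = -3 + g (W(F, g) = g - 3 = -3 + g)
L = 36 (L = -6*(-3)*2 = 18*2 = 36)
W(0/(-2) - 5/5, w(3))*L = (-3 + 0)*36 = -3*36 = -108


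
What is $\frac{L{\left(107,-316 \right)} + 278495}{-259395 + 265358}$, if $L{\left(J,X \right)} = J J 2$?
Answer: $\frac{301393}{5963} \approx 50.544$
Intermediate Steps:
$L{\left(J,X \right)} = 2 J^{2}$ ($L{\left(J,X \right)} = J^{2} \cdot 2 = 2 J^{2}$)
$\frac{L{\left(107,-316 \right)} + 278495}{-259395 + 265358} = \frac{2 \cdot 107^{2} + 278495}{-259395 + 265358} = \frac{2 \cdot 11449 + 278495}{5963} = \left(22898 + 278495\right) \frac{1}{5963} = 301393 \cdot \frac{1}{5963} = \frac{301393}{5963}$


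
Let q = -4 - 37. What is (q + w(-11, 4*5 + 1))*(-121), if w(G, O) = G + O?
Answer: 3751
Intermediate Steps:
q = -41
(q + w(-11, 4*5 + 1))*(-121) = (-41 + (-11 + (4*5 + 1)))*(-121) = (-41 + (-11 + (20 + 1)))*(-121) = (-41 + (-11 + 21))*(-121) = (-41 + 10)*(-121) = -31*(-121) = 3751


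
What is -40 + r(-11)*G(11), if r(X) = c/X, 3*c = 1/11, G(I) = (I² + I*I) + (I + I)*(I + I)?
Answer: -42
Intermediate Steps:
G(I) = 6*I² (G(I) = (I² + I²) + (2*I)*(2*I) = 2*I² + 4*I² = 6*I²)
c = 1/33 (c = (⅓)/11 = (⅓)*(1/11) = 1/33 ≈ 0.030303)
r(X) = 1/(33*X)
-40 + r(-11)*G(11) = -40 + ((1/33)/(-11))*(6*11²) = -40 + ((1/33)*(-1/11))*(6*121) = -40 - 1/363*726 = -40 - 2 = -42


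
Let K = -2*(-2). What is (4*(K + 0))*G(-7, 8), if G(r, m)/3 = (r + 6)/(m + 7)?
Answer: -16/5 ≈ -3.2000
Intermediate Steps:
K = 4
G(r, m) = 3*(6 + r)/(7 + m) (G(r, m) = 3*((r + 6)/(m + 7)) = 3*((6 + r)/(7 + m)) = 3*(6 + r)/(7 + m))
(4*(K + 0))*G(-7, 8) = (4*(4 + 0))*(3*(6 - 7)/(7 + 8)) = (4*4)*(3*(-1)/15) = 16*(3*(1/15)*(-1)) = 16*(-⅕) = -16/5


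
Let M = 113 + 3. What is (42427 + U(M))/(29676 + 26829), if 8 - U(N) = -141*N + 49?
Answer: 58742/56505 ≈ 1.0396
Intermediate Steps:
M = 116
U(N) = -41 + 141*N (U(N) = 8 - (-141*N + 49) = 8 - (49 - 141*N) = 8 + (-49 + 141*N) = -41 + 141*N)
(42427 + U(M))/(29676 + 26829) = (42427 + (-41 + 141*116))/(29676 + 26829) = (42427 + (-41 + 16356))/56505 = (42427 + 16315)*(1/56505) = 58742*(1/56505) = 58742/56505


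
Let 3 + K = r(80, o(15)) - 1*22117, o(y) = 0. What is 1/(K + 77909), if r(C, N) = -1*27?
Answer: 1/55762 ≈ 1.7933e-5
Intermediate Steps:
r(C, N) = -27
K = -22147 (K = -3 + (-27 - 1*22117) = -3 + (-27 - 22117) = -3 - 22144 = -22147)
1/(K + 77909) = 1/(-22147 + 77909) = 1/55762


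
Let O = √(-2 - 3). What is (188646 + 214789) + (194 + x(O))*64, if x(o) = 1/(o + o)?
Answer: 415851 - 32*I*√5/5 ≈ 4.1585e+5 - 14.311*I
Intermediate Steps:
O = I*√5 (O = √(-5) = I*√5 ≈ 2.2361*I)
x(o) = 1/(2*o)
(188646 + 214789) + (194 + x(O))*64 = (188646 + 214789) + (194 + 1/(2*((I*√5))))*64 = 403435 + (194 + (-I*√5/5)/2)*64 = 403435 + (194 - I*√5/10)*64 = 403435 + (12416 - 32*I*√5/5) = 415851 - 32*I*√5/5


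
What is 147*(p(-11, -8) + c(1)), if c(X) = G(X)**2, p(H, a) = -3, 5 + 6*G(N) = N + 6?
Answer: -1274/3 ≈ -424.67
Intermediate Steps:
G(N) = 1/6 + N/6 (G(N) = -5/6 + (N + 6)/6 = -5/6 + (6 + N)/6 = -5/6 + (1 + N/6) = 1/6 + N/6)
c(X) = (1/6 + X/6)**2
147*(p(-11, -8) + c(1)) = 147*(-3 + (1 + 1)**2/36) = 147*(-3 + (1/36)*2**2) = 147*(-3 + (1/36)*4) = 147*(-3 + 1/9) = 147*(-26/9) = -1274/3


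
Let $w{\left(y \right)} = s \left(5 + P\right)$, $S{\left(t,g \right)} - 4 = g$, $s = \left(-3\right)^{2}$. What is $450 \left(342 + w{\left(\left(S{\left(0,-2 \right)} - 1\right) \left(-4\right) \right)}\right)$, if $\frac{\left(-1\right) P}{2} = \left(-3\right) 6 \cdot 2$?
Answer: $465750$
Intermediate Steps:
$s = 9$
$P = 72$ ($P = - 2 \left(-3\right) 6 \cdot 2 = - 2 \left(\left(-18\right) 2\right) = \left(-2\right) \left(-36\right) = 72$)
$S{\left(t,g \right)} = 4 + g$
$w{\left(y \right)} = 693$ ($w{\left(y \right)} = 9 \left(5 + 72\right) = 9 \cdot 77 = 693$)
$450 \left(342 + w{\left(\left(S{\left(0,-2 \right)} - 1\right) \left(-4\right) \right)}\right) = 450 \left(342 + 693\right) = 450 \cdot 1035 = 465750$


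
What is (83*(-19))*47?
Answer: -74119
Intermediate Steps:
(83*(-19))*47 = -1577*47 = -74119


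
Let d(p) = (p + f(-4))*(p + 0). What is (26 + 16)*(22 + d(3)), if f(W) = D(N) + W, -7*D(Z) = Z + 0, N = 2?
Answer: 762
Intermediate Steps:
D(Z) = -Z/7 (D(Z) = -(Z + 0)/7 = -Z/7)
f(W) = -2/7 + W (f(W) = -1/7*2 + W = -2/7 + W)
d(p) = p*(-30/7 + p) (d(p) = (p + (-2/7 - 4))*(p + 0) = (p - 30/7)*p = (-30/7 + p)*p = p*(-30/7 + p))
(26 + 16)*(22 + d(3)) = (26 + 16)*(22 + (1/7)*3*(-30 + 7*3)) = 42*(22 + (1/7)*3*(-30 + 21)) = 42*(22 + (1/7)*3*(-9)) = 42*(22 - 27/7) = 42*(127/7) = 762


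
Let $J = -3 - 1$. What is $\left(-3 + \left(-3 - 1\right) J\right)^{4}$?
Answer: $28561$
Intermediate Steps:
$J = -4$
$\left(-3 + \left(-3 - 1\right) J\right)^{4} = \left(-3 + \left(-3 - 1\right) \left(-4\right)\right)^{4} = \left(-3 - -16\right)^{4} = \left(-3 + 16\right)^{4} = 13^{4} = 28561$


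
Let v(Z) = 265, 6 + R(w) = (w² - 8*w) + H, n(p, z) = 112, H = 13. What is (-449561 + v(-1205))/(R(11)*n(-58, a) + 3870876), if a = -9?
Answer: -112324/968839 ≈ -0.11594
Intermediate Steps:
R(w) = 7 + w² - 8*w (R(w) = -6 + ((w² - 8*w) + 13) = -6 + (13 + w² - 8*w) = 7 + w² - 8*w)
(-449561 + v(-1205))/(R(11)*n(-58, a) + 3870876) = (-449561 + 265)/((7 + 11² - 8*11)*112 + 3870876) = -449296/((7 + 121 - 88)*112 + 3870876) = -449296/(40*112 + 3870876) = -449296/(4480 + 3870876) = -449296/3875356 = -449296*1/3875356 = -112324/968839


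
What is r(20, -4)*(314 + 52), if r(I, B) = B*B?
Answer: 5856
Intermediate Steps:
r(I, B) = B**2
r(20, -4)*(314 + 52) = (-4)**2*(314 + 52) = 16*366 = 5856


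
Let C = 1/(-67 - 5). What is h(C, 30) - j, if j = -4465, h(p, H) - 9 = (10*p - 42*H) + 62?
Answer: 117931/36 ≈ 3275.9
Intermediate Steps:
C = -1/72 (C = 1/(-72) = -1/72 ≈ -0.013889)
h(p, H) = 71 - 42*H + 10*p (h(p, H) = 9 + ((10*p - 42*H) + 62) = 9 + ((-42*H + 10*p) + 62) = 9 + (62 - 42*H + 10*p) = 71 - 42*H + 10*p)
h(C, 30) - j = (71 - 42*30 + 10*(-1/72)) - 1*(-4465) = (71 - 1260 - 5/36) + 4465 = -42809/36 + 4465 = 117931/36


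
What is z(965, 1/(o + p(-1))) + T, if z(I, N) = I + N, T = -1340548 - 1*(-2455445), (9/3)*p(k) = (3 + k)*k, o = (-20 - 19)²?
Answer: 5089446585/4561 ≈ 1.1159e+6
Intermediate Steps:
o = 1521 (o = (-39)² = 1521)
p(k) = k*(3 + k)/3 (p(k) = ((3 + k)*k)/3 = (k*(3 + k))/3 = k*(3 + k)/3)
T = 1114897 (T = -1340548 + 2455445 = 1114897)
z(965, 1/(o + p(-1))) + T = (965 + 1/(1521 + (⅓)*(-1)*(3 - 1))) + 1114897 = (965 + 1/(1521 + (⅓)*(-1)*2)) + 1114897 = (965 + 1/(1521 - ⅔)) + 1114897 = (965 + 1/(4561/3)) + 1114897 = (965 + 3/4561) + 1114897 = 4401368/4561 + 1114897 = 5089446585/4561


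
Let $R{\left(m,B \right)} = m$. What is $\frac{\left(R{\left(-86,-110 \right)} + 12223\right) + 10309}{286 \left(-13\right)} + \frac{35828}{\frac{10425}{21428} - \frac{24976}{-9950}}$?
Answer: $\frac{7096714392890303}{593871007301} \approx 11950.0$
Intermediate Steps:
$\frac{\left(R{\left(-86,-110 \right)} + 12223\right) + 10309}{286 \left(-13\right)} + \frac{35828}{\frac{10425}{21428} - \frac{24976}{-9950}} = \frac{\left(-86 + 12223\right) + 10309}{286 \left(-13\right)} + \frac{35828}{\frac{10425}{21428} - \frac{24976}{-9950}} = \frac{12137 + 10309}{-3718} + \frac{35828}{10425 \cdot \frac{1}{21428} - - \frac{12488}{4975}} = 22446 \left(- \frac{1}{3718}\right) + \frac{35828}{\frac{10425}{21428} + \frac{12488}{4975}} = - \frac{11223}{1859} + \frac{35828}{\frac{319457239}{106604300}} = - \frac{11223}{1859} + 35828 \cdot \frac{106604300}{319457239} = - \frac{11223}{1859} + \frac{3819418860400}{319457239} = \frac{7096714392890303}{593871007301}$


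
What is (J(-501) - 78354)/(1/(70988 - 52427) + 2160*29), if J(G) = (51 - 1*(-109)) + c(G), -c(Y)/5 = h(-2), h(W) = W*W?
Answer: -1451730054/1162661041 ≈ -1.2486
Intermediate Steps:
h(W) = W²
c(Y) = -20 (c(Y) = -5*(-2)² = -5*4 = -20)
J(G) = 140 (J(G) = (51 - 1*(-109)) - 20 = (51 + 109) - 20 = 160 - 20 = 140)
(J(-501) - 78354)/(1/(70988 - 52427) + 2160*29) = (140 - 78354)/(1/(70988 - 52427) + 2160*29) = -78214/(1/18561 + 62640) = -78214/1162661041/18561 = -78214*18561/1162661041 = -1451730054/1162661041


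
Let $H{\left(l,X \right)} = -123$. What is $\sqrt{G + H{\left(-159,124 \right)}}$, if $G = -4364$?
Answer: $i \sqrt{4487} \approx 66.985 i$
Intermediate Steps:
$\sqrt{G + H{\left(-159,124 \right)}} = \sqrt{-4364 - 123} = \sqrt{-4487} = i \sqrt{4487}$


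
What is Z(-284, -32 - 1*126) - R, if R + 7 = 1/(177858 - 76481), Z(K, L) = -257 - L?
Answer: -9326685/101377 ≈ -92.000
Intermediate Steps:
R = -709638/101377 (R = -7 + 1/(177858 - 76481) = -7 + 1/101377 = -709638/101377 ≈ -7.0000)
Z(-284, -32 - 1*126) - R = (-257 - (-32 - 1*126)) - 1*(-709638/101377) = (-257 - (-32 - 126)) + 709638/101377 = (-257 - 1*(-158)) + 709638/101377 = (-257 + 158) + 709638/101377 = -99 + 709638/101377 = -9326685/101377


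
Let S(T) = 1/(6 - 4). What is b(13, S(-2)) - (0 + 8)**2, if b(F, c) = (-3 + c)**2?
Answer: -231/4 ≈ -57.750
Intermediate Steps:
S(T) = 1/2
b(13, S(-2)) - (0 + 8)**2 = (-3 + 1/2)**2 - (0 + 8)**2 = (-5/2)**2 - 1*8**2 = 25/4 - 1*64 = 25/4 - 64 = -231/4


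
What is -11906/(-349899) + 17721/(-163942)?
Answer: -4248666727/57363141858 ≈ -0.074066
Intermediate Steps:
-11906/(-349899) + 17721/(-163942) = -11906*(-1/349899) + 17721*(-1/163942) = 11906/349899 - 17721/163942 = -4248666727/57363141858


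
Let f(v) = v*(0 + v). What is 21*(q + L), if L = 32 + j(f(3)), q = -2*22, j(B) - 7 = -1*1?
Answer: -126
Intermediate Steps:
f(v) = v² (f(v) = v*v = v²)
j(B) = 6 (j(B) = 7 - 1*1 = 7 - 1 = 6)
q = -44
L = 38 (L = 32 + 6 = 38)
21*(q + L) = 21*(-44 + 38) = 21*(-6) = -126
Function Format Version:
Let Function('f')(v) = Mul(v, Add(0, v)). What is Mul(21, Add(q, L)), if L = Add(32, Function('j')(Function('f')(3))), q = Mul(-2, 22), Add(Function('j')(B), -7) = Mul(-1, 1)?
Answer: -126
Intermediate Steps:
Function('f')(v) = Pow(v, 2) (Function('f')(v) = Mul(v, v) = Pow(v, 2))
Function('j')(B) = 6 (Function('j')(B) = Add(7, Mul(-1, 1)) = Add(7, -1) = 6)
q = -44
L = 38 (L = Add(32, 6) = 38)
Mul(21, Add(q, L)) = Mul(21, Add(-44, 38)) = Mul(21, -6) = -126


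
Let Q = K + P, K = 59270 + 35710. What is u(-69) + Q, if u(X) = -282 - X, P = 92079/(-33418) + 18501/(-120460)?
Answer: 190737953738001/2012766140 ≈ 94764.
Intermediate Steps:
P = -5855051379/2012766140 (P = 92079*(-1/33418) + 18501*(-1/120460) = -92079/33418 - 18501/120460 = -5855051379/2012766140 ≈ -2.9090)
K = 94980
Q = 191166672925821/2012766140 (Q = 94980 - 5855051379/2012766140 = 191166672925821/2012766140 ≈ 94977.)
u(-69) + Q = (-282 - 1*(-69)) + 191166672925821/2012766140 = (-282 + 69) + 191166672925821/2012766140 = -213 + 191166672925821/2012766140 = 190737953738001/2012766140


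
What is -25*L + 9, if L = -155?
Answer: 3884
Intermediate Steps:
-25*L + 9 = -25*(-155) + 9 = 3875 + 9 = 3884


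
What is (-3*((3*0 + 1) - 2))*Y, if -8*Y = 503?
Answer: -1509/8 ≈ -188.63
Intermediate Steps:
Y = -503/8 (Y = -1/8*503 = -503/8 ≈ -62.875)
(-3*((3*0 + 1) - 2))*Y = -3*((3*0 + 1) - 2)*(-503/8) = -3*((0 + 1) - 2)*(-503/8) = -3*(1 - 2)*(-503/8) = -3*(-1)*(-503/8) = 3*(-503/8) = -1509/8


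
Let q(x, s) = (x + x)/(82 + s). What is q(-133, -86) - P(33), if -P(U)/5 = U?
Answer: 463/2 ≈ 231.50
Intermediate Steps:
q(x, s) = 2*x/(82 + s) (q(x, s) = (2*x)/(82 + s) = 2*x/(82 + s))
P(U) = -5*U
q(-133, -86) - P(33) = 2*(-133)/(82 - 86) - (-5)*33 = 2*(-133)/(-4) - 1*(-165) = 2*(-133)*(-¼) + 165 = 133/2 + 165 = 463/2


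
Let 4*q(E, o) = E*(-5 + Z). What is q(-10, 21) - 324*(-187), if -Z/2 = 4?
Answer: 121241/2 ≈ 60621.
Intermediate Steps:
Z = -8 (Z = -2*4 = -8)
q(E, o) = -13*E/4 (q(E, o) = (E*(-5 - 8))/4 = (E*(-13))/4 = (-13*E)/4 = -13*E/4)
q(-10, 21) - 324*(-187) = -13/4*(-10) - 324*(-187) = 65/2 + 60588 = 121241/2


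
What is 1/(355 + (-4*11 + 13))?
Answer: 1/324 ≈ 0.0030864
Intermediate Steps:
1/(355 + (-4*11 + 13)) = 1/(355 + (-44 + 13)) = 1/(355 - 31) = 1/324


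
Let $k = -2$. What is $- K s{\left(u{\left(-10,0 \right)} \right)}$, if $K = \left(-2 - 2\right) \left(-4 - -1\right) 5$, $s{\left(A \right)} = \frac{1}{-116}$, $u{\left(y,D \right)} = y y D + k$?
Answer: $\frac{15}{29} \approx 0.51724$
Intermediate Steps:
$u{\left(y,D \right)} = -2 + D y^{2}$ ($u{\left(y,D \right)} = y y D - 2 = y^{2} D - 2 = D y^{2} - 2 = -2 + D y^{2}$)
$s{\left(A \right)} = - \frac{1}{116}$
$K = 60$ ($K = \left(-2 - 2\right) \left(-4 + 1\right) 5 = \left(-4\right) \left(-3\right) 5 = 12 \cdot 5 = 60$)
$- K s{\left(u{\left(-10,0 \right)} \right)} = - \frac{60 \left(-1\right)}{116} = \left(-1\right) \left(- \frac{15}{29}\right) = \frac{15}{29}$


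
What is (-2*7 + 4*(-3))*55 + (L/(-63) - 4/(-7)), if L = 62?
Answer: -90116/63 ≈ -1430.4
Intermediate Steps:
(-2*7 + 4*(-3))*55 + (L/(-63) - 4/(-7)) = (-2*7 + 4*(-3))*55 + (62/(-63) - 4/(-7)) = (-14 - 12)*55 + (62*(-1/63) - 4*(-⅐)) = -26*55 + (-62/63 + 4/7) = -1430 - 26/63 = -90116/63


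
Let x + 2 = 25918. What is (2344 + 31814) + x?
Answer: 60074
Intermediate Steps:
x = 25916 (x = -2 + 25918 = 25916)
(2344 + 31814) + x = (2344 + 31814) + 25916 = 34158 + 25916 = 60074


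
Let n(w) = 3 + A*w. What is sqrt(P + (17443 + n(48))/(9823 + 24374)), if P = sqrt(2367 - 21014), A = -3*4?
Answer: sqrt(576903390 + 1169434809*I*sqrt(18647))/34197 ≈ 8.2779 + 8.2481*I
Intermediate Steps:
A = -12
n(w) = 3 - 12*w
P = I*sqrt(18647) (P = sqrt(-18647) = I*sqrt(18647) ≈ 136.55*I)
sqrt(P + (17443 + n(48))/(9823 + 24374)) = sqrt(I*sqrt(18647) + (17443 + (3 - 12*48))/(9823 + 24374)) = sqrt(I*sqrt(18647) + (17443 + (3 - 576))/34197) = sqrt(I*sqrt(18647) + (17443 - 573)*(1/34197)) = sqrt(I*sqrt(18647) + 16870*(1/34197)) = sqrt(I*sqrt(18647) + 16870/34197) = sqrt(16870/34197 + I*sqrt(18647))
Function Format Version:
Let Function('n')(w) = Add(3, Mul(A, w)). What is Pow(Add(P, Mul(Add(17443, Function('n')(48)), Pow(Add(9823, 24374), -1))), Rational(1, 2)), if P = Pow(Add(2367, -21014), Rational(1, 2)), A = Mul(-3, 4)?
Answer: Mul(Rational(1, 34197), Pow(Add(576903390, Mul(1169434809, I, Pow(18647, Rational(1, 2)))), Rational(1, 2))) ≈ Add(8.2779, Mul(8.2481, I))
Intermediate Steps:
A = -12
Function('n')(w) = Add(3, Mul(-12, w))
P = Mul(I, Pow(18647, Rational(1, 2))) (P = Pow(-18647, Rational(1, 2)) = Mul(I, Pow(18647, Rational(1, 2))) ≈ Mul(136.55, I))
Pow(Add(P, Mul(Add(17443, Function('n')(48)), Pow(Add(9823, 24374), -1))), Rational(1, 2)) = Pow(Add(Mul(I, Pow(18647, Rational(1, 2))), Mul(Add(17443, Add(3, Mul(-12, 48))), Pow(Add(9823, 24374), -1))), Rational(1, 2)) = Pow(Add(Mul(I, Pow(18647, Rational(1, 2))), Mul(Add(17443, Add(3, -576)), Pow(34197, -1))), Rational(1, 2)) = Pow(Add(Mul(I, Pow(18647, Rational(1, 2))), Mul(Add(17443, -573), Rational(1, 34197))), Rational(1, 2)) = Pow(Add(Mul(I, Pow(18647, Rational(1, 2))), Mul(16870, Rational(1, 34197))), Rational(1, 2)) = Pow(Add(Mul(I, Pow(18647, Rational(1, 2))), Rational(16870, 34197)), Rational(1, 2)) = Pow(Add(Rational(16870, 34197), Mul(I, Pow(18647, Rational(1, 2)))), Rational(1, 2))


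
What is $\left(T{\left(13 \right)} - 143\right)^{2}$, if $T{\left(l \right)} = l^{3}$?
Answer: $4218916$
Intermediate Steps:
$\left(T{\left(13 \right)} - 143\right)^{2} = \left(13^{3} - 143\right)^{2} = \left(2197 - 143\right)^{2} = 2054^{2} = 4218916$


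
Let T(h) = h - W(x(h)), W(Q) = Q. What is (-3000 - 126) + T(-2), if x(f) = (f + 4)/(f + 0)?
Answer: -3127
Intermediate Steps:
x(f) = (4 + f)/f
T(h) = h - (4 + h)/h
(-3000 - 126) + T(-2) = (-3000 - 126) + (-1 - 2 - 4/(-2)) = -3126 + (-1 - 2 - 4*(-½)) = -3126 + (-1 - 2 + 2) = -3126 - 1 = -3127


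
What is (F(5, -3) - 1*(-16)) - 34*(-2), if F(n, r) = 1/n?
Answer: 421/5 ≈ 84.200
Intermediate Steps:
(F(5, -3) - 1*(-16)) - 34*(-2) = (1/5 - 1*(-16)) - 34*(-2) = (1/5 + 16) + 68 = 81/5 + 68 = 421/5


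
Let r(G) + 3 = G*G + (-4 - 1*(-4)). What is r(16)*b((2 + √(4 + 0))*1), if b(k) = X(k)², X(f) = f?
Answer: 4048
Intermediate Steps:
r(G) = -3 + G² (r(G) = -3 + (G*G + (-4 - 1*(-4))) = -3 + (G² + (-4 + 4)) = -3 + (G² + 0) = -3 + G²)
b(k) = k²
r(16)*b((2 + √(4 + 0))*1) = (-3 + 16²)*((2 + √(4 + 0))*1)² = (-3 + 256)*((2 + √4)*1)² = 253*((2 + 2)*1)² = 253*(4*1)² = 253*4² = 253*16 = 4048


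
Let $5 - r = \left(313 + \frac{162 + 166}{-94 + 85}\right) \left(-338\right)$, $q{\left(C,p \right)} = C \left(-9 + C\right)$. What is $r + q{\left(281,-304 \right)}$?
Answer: $\frac{1529215}{9} \approx 1.6991 \cdot 10^{5}$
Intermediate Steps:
$r = \frac{841327}{9}$ ($r = 5 - \left(313 + \frac{162 + 166}{-94 + 85}\right) \left(-338\right) = 5 - \left(313 + \frac{328}{-9}\right) \left(-338\right) = 5 - \left(313 + 328 \left(- \frac{1}{9}\right)\right) \left(-338\right) = 5 - \left(313 - \frac{328}{9}\right) \left(-338\right) = 5 - \frac{2489}{9} \left(-338\right) = 5 - - \frac{841282}{9} = 5 + \frac{841282}{9} = \frac{841327}{9} \approx 93481.0$)
$r + q{\left(281,-304 \right)} = \frac{841327}{9} + 281 \left(-9 + 281\right) = \frac{841327}{9} + 281 \cdot 272 = \frac{841327}{9} + 76432 = \frac{1529215}{9}$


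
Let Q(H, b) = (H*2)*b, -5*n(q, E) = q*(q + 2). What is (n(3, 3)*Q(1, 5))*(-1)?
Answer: 30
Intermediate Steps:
n(q, E) = -q*(2 + q)/5 (n(q, E) = -q*(q + 2)/5 = -q*(2 + q)/5)
Q(H, b) = 2*H*b (Q(H, b) = (2*H)*b = 2*H*b)
(n(3, 3)*Q(1, 5))*(-1) = ((-1/5*3*(2 + 3))*(2*1*5))*(-1) = (-1/5*3*5*10)*(-1) = -3*10*(-1) = -30*(-1) = 30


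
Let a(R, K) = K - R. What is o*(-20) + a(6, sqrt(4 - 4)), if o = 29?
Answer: -586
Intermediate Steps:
o*(-20) + a(6, sqrt(4 - 4)) = 29*(-20) + (sqrt(4 - 4) - 1*6) = -580 + (sqrt(0) - 6) = -580 + (0 - 6) = -580 - 6 = -586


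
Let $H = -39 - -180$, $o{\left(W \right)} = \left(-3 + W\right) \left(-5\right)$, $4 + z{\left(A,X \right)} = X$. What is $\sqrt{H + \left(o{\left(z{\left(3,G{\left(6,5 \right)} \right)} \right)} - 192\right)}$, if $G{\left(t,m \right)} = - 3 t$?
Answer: $\sqrt{74} \approx 8.6023$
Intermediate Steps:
$z{\left(A,X \right)} = -4 + X$
$o{\left(W \right)} = 15 - 5 W$
$H = 141$ ($H = -39 + 180 = 141$)
$\sqrt{H + \left(o{\left(z{\left(3,G{\left(6,5 \right)} \right)} \right)} - 192\right)} = \sqrt{141 - \left(177 + 5 \left(-4 - 18\right)\right)} = \sqrt{141 + \left(\left(15 - -110\right) - 192\right)} = \sqrt{141 + \left(\left(15 + 110\right) - 192\right)} = \sqrt{141 + \left(125 - 192\right)} = \sqrt{141 - 67} = \sqrt{74}$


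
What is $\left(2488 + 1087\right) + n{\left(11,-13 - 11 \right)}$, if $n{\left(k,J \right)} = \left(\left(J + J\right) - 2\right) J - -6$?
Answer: $4781$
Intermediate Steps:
$n{\left(k,J \right)} = 6 + J \left(-2 + 2 J\right)$ ($n{\left(k,J \right)} = \left(2 J - 2\right) J + 6 = \left(-2 + 2 J\right) J + 6 = J \left(-2 + 2 J\right) + 6 = 6 + J \left(-2 + 2 J\right)$)
$\left(2488 + 1087\right) + n{\left(11,-13 - 11 \right)} = \left(2488 + 1087\right) + \left(6 - 2 \left(-13 - 11\right) + 2 \left(-13 - 11\right)^{2}\right) = 3575 + \left(6 - -48 + 2 \left(-24\right)^{2}\right) = 3575 + \left(6 + 48 + 2 \cdot 576\right) = 3575 + \left(6 + 48 + 1152\right) = 3575 + 1206 = 4781$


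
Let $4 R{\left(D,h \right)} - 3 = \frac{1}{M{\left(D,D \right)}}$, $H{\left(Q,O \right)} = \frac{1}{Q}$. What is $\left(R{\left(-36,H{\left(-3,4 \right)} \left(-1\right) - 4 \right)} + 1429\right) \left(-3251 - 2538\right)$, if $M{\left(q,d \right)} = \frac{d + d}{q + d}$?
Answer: $-8278270$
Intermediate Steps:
$M{\left(q,d \right)} = \frac{2 d}{d + q}$
$R{\left(D,h \right)} = 1$ ($R{\left(D,h \right)} = \frac{3}{4} + \frac{1}{4 \frac{2 D}{D + D}} = \frac{3}{4} + \frac{1}{4 \frac{2 D}{2 D}} = \frac{3}{4} + \frac{1}{4 \cdot 2 D \frac{1}{2 D}} = \frac{3}{4} + \frac{1}{4 \cdot 1} = \frac{3}{4} + \frac{1}{4} \cdot 1 = \frac{3}{4} + \frac{1}{4} = 1$)
$\left(R{\left(-36,H{\left(-3,4 \right)} \left(-1\right) - 4 \right)} + 1429\right) \left(-3251 - 2538\right) = \left(1 + 1429\right) \left(-3251 - 2538\right) = 1430 \left(-5789\right) = -8278270$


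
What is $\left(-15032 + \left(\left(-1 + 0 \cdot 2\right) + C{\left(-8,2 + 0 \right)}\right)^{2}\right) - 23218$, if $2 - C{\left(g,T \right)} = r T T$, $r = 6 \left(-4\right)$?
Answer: $-28841$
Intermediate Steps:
$r = -24$
$C{\left(g,T \right)} = 2 + 24 T^{2}$ ($C{\left(g,T \right)} = 2 - - 24 T T = 2 - - 24 T^{2} = 2 + 24 T^{2}$)
$\left(-15032 + \left(\left(-1 + 0 \cdot 2\right) + C{\left(-8,2 + 0 \right)}\right)^{2}\right) - 23218 = \left(-15032 + \left(\left(-1 + 0 \cdot 2\right) + \left(2 + 24 \left(2 + 0\right)^{2}\right)\right)^{2}\right) - 23218 = \left(-15032 + \left(\left(-1 + 0\right) + \left(2 + 24 \cdot 2^{2}\right)\right)^{2}\right) - 23218 = \left(-15032 + \left(-1 + \left(2 + 24 \cdot 4\right)\right)^{2}\right) - 23218 = \left(-15032 + \left(-1 + \left(2 + 96\right)\right)^{2}\right) - 23218 = \left(-15032 + \left(-1 + 98\right)^{2}\right) - 23218 = \left(-15032 + 97^{2}\right) - 23218 = \left(-15032 + 9409\right) - 23218 = -5623 - 23218 = -28841$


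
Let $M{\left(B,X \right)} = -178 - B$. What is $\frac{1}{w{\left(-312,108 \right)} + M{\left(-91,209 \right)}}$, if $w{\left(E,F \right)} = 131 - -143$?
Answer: $\frac{1}{187} \approx 0.0053476$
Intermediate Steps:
$w{\left(E,F \right)} = 274$ ($w{\left(E,F \right)} = 131 + 143 = 274$)
$\frac{1}{w{\left(-312,108 \right)} + M{\left(-91,209 \right)}} = \frac{1}{274 - 87} = \frac{1}{187}$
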